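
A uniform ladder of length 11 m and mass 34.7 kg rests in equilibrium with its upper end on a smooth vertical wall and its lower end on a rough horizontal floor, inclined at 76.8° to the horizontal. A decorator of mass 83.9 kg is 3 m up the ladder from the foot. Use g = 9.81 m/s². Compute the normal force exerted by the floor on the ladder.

ΣF_y = 0: N_floor = 34.7×9.81 + 83.9×9.81 = 1163.5 N.

N_floor ≈ 1160 N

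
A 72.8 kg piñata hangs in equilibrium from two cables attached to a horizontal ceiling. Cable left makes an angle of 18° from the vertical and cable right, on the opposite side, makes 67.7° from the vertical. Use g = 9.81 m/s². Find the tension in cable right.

Angles from the horizontal: cable left is 90° − 18° = 72°, cable right is 90° − 67.7° = 22.3°.
Weight W = 72.8 × 9.81 = 714.2 N acts straight down.
Horizontal: T_left cos 72° = T_right cos 22.3°  →  T_left = 2.994 T_right.
Vertical: T_left sin 72° + T_right sin 22.3° = 714.2.
Substituting the horizontal relation into the vertical equation gives 3.227 T_right = 714.2, so T_right = 221.3 N.

T_right ≈ 221 N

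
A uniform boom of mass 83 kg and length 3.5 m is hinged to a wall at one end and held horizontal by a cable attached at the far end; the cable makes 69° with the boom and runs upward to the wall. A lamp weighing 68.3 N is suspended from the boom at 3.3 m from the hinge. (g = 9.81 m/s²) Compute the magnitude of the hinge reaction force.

|H| ≈ 449 N

Take torques about the hinge: T sin 69° · 3.5 = 83×9.81×1.75 + 68.3×3.3 = 1650.3 N·m.
So T = 1650.3 / (0.9336 × 3.5) = 505.06 N.
ΣF_x = 0: H_x = T cos 69° = 181 N.
ΣF_y = 0: H_y = (83×9.81 + 68.3) − T sin 69° = 882.53 − 471.51 = 411.02 N.
|H| = √(H_x² + H_y²) = √((181)² + (411.02)²) = 449.11 N.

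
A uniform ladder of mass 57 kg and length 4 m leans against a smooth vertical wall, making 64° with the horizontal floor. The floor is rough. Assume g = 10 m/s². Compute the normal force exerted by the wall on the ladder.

Torques about the foot: N_wall · 4 sin 64° = 57×10×2 cos 64° → N_wall = 139 N.

N_wall ≈ 139 N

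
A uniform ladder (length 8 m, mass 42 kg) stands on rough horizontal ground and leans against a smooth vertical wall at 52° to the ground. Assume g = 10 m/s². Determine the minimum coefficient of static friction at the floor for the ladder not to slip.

μ_min ≈ 0.391

ΣF_y = 0: N_floor = 42×10 = 420 N.
Torques about the foot: N_wall · 8 sin 52° = 42×10×4 cos 52° → N_wall = 164.07 N.
ΣF_x = 0: f_floor = N_wall = 164.07 N.
μ_min = f_floor / N_floor = 164.07 / 420 = 0.3906.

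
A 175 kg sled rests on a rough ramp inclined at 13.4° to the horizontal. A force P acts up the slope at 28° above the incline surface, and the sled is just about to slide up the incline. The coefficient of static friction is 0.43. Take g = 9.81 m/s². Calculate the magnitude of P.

P ≈ 1030 N

On the verge of sliding up the incline, friction equals μN and acts down the slope.
Perpendicular: N + P sin 28° = W cos 13.4° = 1670 N.
Along incline: P cos 28° = W sin 13.4° + μN  with W sin 13.4° = 397.9 N.
Solving the pair for P and N: P = 1029 N, N = 1187 N (and f = μN = 510.4 N).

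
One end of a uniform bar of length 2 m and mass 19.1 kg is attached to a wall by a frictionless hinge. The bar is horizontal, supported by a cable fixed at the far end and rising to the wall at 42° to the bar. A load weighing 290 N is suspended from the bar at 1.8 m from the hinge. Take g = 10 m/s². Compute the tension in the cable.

Take torques about the hinge: T sin 42° · 2 = 19.1×10×1 + 290×1.8 = 713 N·m.
So T = 713 / (0.6691 × 2) = 532.78 N.

T ≈ 533 N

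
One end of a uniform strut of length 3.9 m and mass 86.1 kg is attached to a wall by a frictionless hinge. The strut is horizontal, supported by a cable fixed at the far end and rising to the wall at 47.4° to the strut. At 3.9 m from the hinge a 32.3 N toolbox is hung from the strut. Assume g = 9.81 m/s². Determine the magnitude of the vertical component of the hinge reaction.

|H_y| ≈ 422 N

Take torques about the hinge: T sin 47.4° · 3.9 = 86.1×9.81×1.95 + 32.3×3.9 = 1773 N·m.
So T = 1773 / (0.7361 × 3.9) = 617.61 N.
ΣF_y = 0: H_y = (86.1×9.81 + 32.3) − T sin 47.4° = 876.94 − 454.62 = 422.32 N.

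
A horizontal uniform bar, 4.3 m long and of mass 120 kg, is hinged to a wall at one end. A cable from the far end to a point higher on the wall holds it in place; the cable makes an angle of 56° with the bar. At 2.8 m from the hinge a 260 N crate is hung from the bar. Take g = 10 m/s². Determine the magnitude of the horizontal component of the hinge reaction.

Take torques about the hinge: T sin 56° · 4.3 = 120×10×2.15 + 260×2.8 = 3308 N·m.
So T = 3308 / (0.8290 × 4.3) = 927.95 N.
ΣF_x = 0: H_x = T cos 56° = 518.9 N.

H_x ≈ 519 N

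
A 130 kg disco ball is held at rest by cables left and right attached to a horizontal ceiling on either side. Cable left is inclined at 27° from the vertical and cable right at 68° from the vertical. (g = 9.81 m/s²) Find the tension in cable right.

Angles from the horizontal: cable left is 90° − 27° = 63°, cable right is 90° − 68° = 22°.
Weight W = 130 × 9.81 = 1275 N acts straight down.
Horizontal: T_left cos 63° = T_right cos 22°  →  T_left = 2.042 T_right.
Vertical: T_left sin 63° + T_right sin 22° = 1275.
Substituting the horizontal relation into the vertical equation gives 2.194 T_right = 1275, so T_right = 581.2 N.

T_right ≈ 581 N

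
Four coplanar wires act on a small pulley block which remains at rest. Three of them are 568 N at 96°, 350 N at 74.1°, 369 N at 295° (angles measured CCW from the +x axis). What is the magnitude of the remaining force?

Sum the known components: ΣF_x = 192.5 N, ΣF_y = 567.1 N.
For equilibrium the remaining force must supply (−ΣF_x, −ΣF_y) = (-192.5, -567.1) N.
Magnitude = √((-192.5)² + (-567.1)²) = 598.8 N; direction = atan2(-567.1, -192.5) = 251.3°.

F ≈ 599 N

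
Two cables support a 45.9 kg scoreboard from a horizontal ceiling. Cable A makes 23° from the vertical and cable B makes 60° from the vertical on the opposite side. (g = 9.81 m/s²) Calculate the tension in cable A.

T_A ≈ 393 N

Angles from the horizontal: cable A is 90° − 23° = 67°, cable B is 90° − 60° = 30°.
Weight W = 45.9 × 9.81 = 450.3 N acts straight down.
Horizontal: T_A cos 67° = T_B cos 30°  →  T_B = 0.4512 T_A.
Vertical: T_A sin 67° + T_B sin 30° = 450.3.
Substituting the horizontal relation into the vertical equation gives 1.146 T_A = 450.3, so T_A = 392.9 N.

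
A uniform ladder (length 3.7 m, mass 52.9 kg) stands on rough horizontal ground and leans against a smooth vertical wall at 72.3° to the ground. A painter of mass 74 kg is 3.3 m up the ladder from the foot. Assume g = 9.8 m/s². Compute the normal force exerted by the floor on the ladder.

ΣF_y = 0: N_floor = 52.9×9.8 + 74×9.8 = 1243.6 N.

N_floor ≈ 1240 N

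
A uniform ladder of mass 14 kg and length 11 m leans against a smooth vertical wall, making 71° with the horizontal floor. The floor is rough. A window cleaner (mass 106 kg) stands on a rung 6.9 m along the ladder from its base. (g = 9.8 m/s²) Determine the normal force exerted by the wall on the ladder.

N_wall ≈ 248 N

Torques about the foot: N_wall · 11 sin 71° = 14×9.8×5.5 cos 71° + 106×9.8×6.9 cos 71° → N_wall = 247.99 N.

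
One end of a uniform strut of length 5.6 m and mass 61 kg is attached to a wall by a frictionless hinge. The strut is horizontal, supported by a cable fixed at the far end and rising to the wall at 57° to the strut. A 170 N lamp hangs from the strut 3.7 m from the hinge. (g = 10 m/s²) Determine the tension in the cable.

Take torques about the hinge: T sin 57° · 5.6 = 61×10×2.8 + 170×3.7 = 2337 N·m.
So T = 2337 / (0.8387 × 5.6) = 497.6 N.

T ≈ 498 N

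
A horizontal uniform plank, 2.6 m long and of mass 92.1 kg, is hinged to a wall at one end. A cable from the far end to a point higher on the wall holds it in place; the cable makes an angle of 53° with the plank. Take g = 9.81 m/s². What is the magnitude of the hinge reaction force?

Take torques about the hinge: T sin 53° · 2.6 = 92.1×9.81×1.3 = 1174.6 N·m.
So T = 1174.6 / (0.7986 × 2.6) = 565.65 N.
ΣF_x = 0: H_x = T cos 53° = 340.42 N.
ΣF_y = 0: H_y = (92.1×9.81) − T sin 53° = 903.5 − 451.75 = 451.75 N.
|H| = √(H_x² + H_y²) = √((340.42)² + (451.75)²) = 565.65 N.

|H| ≈ 566 N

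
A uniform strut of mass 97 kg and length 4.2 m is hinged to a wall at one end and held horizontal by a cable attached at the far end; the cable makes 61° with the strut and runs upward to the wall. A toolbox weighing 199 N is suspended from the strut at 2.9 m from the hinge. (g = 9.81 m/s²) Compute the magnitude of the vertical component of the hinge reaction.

Take torques about the hinge: T sin 61° · 4.2 = 97×9.81×2.1 + 199×2.9 = 2575.4 N·m.
So T = 2575.4 / (0.8746 × 4.2) = 701.09 N.
ΣF_y = 0: H_y = (97×9.81 + 199) − T sin 61° = 1150.6 − 613.19 = 537.38 N.

|H_y| ≈ 537 N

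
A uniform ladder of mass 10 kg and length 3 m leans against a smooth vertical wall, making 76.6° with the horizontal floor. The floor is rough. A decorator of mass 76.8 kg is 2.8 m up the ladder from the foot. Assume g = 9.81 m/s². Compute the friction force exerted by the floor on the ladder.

f ≈ 179 N

Torques about the foot: N_wall · 3 sin 76.6° = 10×9.81×1.5 cos 76.6° + 76.8×9.81×2.8 cos 76.6° → N_wall = 179.21 N.
ΣF_x = 0: f_floor = N_wall = 179.21 N.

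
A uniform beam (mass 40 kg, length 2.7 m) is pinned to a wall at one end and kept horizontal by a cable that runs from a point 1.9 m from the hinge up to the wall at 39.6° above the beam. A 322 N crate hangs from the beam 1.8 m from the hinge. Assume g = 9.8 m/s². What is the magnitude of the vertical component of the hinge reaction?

Take torques about the hinge: T sin 39.6° · 1.9 = 40×9.8×1.35 + 322×1.8 = 1108.8 N·m.
So T = 1108.8 / (0.6374 × 1.9) = 915.53 N.
ΣF_y = 0: H_y = (40×9.8 + 322) − T sin 39.6° = 714 − 583.58 = 130.42 N.

|H_y| ≈ 130 N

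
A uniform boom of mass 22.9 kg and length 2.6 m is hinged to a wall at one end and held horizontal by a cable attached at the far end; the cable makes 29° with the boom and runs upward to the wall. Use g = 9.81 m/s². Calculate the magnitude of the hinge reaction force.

|H| ≈ 232 N

Take torques about the hinge: T sin 29° · 2.6 = 22.9×9.81×1.3 = 292.04 N·m.
So T = 292.04 / (0.4848 × 2.6) = 231.69 N.
ΣF_x = 0: H_x = T cos 29° = 202.64 N.
ΣF_y = 0: H_y = (22.9×9.81) − T sin 29° = 224.65 − 112.32 = 112.32 N.
|H| = √(H_x² + H_y²) = √((202.64)² + (112.32)²) = 231.69 N.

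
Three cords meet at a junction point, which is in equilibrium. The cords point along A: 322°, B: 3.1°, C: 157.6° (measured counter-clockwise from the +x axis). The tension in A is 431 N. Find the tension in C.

T_C ≈ 658 N

Resolve: ΣF_x = 431 cos 322° + T_B cos 3.1° + T_C cos 157.6° = 0.
        ΣF_y = 431 sin 322° + T_B sin 3.1° + T_C sin 157.6° = 0.
The known terms sum to (339.6, -265.4) N, so 0.9985 T_B − 0.9245 T_C = -339.6 and 0.0541 T_B + 0.3811 T_C = 265.4.
Solving simultaneously: T_B = 269.2 N, T_C = 658.1 N.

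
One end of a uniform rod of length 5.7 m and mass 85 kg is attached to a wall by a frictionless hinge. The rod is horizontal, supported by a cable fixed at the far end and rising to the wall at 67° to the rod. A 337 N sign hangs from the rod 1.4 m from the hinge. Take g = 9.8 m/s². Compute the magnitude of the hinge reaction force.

Take torques about the hinge: T sin 67° · 5.7 = 85×9.8×2.85 + 337×1.4 = 2845.9 N·m.
So T = 2845.9 / (0.9205 × 5.7) = 542.39 N.
ΣF_x = 0: H_x = T cos 67° = 211.93 N.
ΣF_y = 0: H_y = (85×9.8 + 337) − T sin 67° = 1170 − 499.27 = 670.73 N.
|H| = √(H_x² + H_y²) = √((211.93)² + (670.73)²) = 703.41 N.

|H| ≈ 703 N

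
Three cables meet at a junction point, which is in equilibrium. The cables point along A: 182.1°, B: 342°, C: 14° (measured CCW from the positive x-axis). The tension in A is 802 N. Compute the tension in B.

T_B ≈ 312 N

Resolve: ΣF_x = 802 cos 182.1° + T_B cos 342° + T_C cos 14° = 0.
        ΣF_y = 802 sin 182.1° + T_B sin 342° + T_C sin 14° = 0.
The known terms sum to (-801.5, -29.39) N, so 0.9511 T_B + 0.9703 T_C = 801.5 and -0.3090 T_B + 0.2419 T_C = 29.39.
Solving simultaneously: T_B = 312.1 N, T_C = 520.1 N.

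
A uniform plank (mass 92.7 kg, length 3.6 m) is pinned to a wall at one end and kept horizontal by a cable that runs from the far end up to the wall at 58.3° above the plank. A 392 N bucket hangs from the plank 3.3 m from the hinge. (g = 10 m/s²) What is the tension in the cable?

Take torques about the hinge: T sin 58.3° · 3.6 = 92.7×10×1.8 + 392×3.3 = 2962.2 N·m.
So T = 2962.2 / (0.8508 × 3.6) = 967.12 N.

T ≈ 967 N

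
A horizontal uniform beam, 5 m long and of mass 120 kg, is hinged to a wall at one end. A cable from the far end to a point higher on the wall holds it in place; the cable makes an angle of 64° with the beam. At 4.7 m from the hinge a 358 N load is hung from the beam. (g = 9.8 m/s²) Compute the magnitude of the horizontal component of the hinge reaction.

Take torques about the hinge: T sin 64° · 5 = 120×9.8×2.5 + 358×4.7 = 4622.6 N·m.
So T = 4622.6 / (0.8988 × 5) = 1028.6 N.
ΣF_x = 0: H_x = T cos 64° = 450.92 N.

H_x ≈ 451 N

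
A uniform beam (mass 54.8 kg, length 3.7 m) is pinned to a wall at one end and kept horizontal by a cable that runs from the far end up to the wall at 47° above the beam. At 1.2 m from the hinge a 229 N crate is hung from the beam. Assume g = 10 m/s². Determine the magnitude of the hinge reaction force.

|H| ≈ 538 N

Take torques about the hinge: T sin 47° · 3.7 = 54.8×10×1.85 + 229×1.2 = 1288.6 N·m.
So T = 1288.6 / (0.7314 × 3.7) = 476.2 N.
ΣF_x = 0: H_x = T cos 47° = 324.77 N.
ΣF_y = 0: H_y = (54.8×10 + 229) − T sin 47° = 777 − 348.27 = 428.73 N.
|H| = √(H_x² + H_y²) = √((324.77)² + (428.73)²) = 537.85 N.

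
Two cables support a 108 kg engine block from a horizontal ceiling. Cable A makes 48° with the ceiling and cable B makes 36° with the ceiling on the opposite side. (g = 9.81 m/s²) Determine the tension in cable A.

T_A ≈ 862 N

Weight W = 108 × 9.81 = 1059 N acts straight down.
Horizontal: T_A cos 48° = T_B cos 36°  →  T_B = 0.8271 T_A.
Vertical: T_A sin 48° + T_B sin 36° = 1059.
Substituting the horizontal relation into the vertical equation gives 1.229 T_A = 1059, so T_A = 861.9 N.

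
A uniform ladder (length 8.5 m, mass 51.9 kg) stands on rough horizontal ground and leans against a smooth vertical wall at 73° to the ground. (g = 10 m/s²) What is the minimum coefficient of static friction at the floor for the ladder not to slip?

μ_min ≈ 0.153

ΣF_y = 0: N_floor = 51.9×10 = 519 N.
Torques about the foot: N_wall · 8.5 sin 73° = 51.9×10×4.25 cos 73° → N_wall = 79.337 N.
ΣF_x = 0: f_floor = N_wall = 79.337 N.
μ_min = f_floor / N_floor = 79.337 / 519 = 0.1529.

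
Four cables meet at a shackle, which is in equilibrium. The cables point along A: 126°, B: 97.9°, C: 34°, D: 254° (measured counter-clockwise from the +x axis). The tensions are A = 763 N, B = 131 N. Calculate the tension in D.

Resolve: ΣF_x = 763 cos 126° + 131 cos 97.9° + T_C cos 34° + T_D cos 254° = 0.
        ΣF_y = 763 sin 126° + 131 sin 97.9° + T_C sin 34° + T_D sin 254° = 0.
The known terms sum to (-466.5, 747) N, so 0.8290 T_C − 0.2756 T_D = 466.5 and 0.5592 T_C − 0.9613 T_D = -747.
Solving simultaneously: T_C = 1018 N, T_D = 1369 N.

T_D ≈ 1370 N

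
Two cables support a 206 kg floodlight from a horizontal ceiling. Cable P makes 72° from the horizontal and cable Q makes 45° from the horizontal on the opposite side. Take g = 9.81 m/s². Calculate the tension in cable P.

T_P ≈ 1600 N

Weight W = 206 × 9.81 = 2021 N acts straight down.
Horizontal: T_P cos 72° = T_Q cos 45°  →  T_Q = 0.437 T_P.
Vertical: T_P sin 72° + T_Q sin 45° = 2021.
Substituting the horizontal relation into the vertical equation gives 1.26 T_P = 2021, so T_P = 1604 N.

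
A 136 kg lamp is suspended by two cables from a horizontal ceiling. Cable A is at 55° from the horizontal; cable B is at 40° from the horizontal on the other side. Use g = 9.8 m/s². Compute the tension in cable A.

Weight W = 136 × 9.8 = 1333 N acts straight down.
Horizontal: T_A cos 55° = T_B cos 40°  →  T_B = 0.7488 T_A.
Vertical: T_A sin 55° + T_B sin 40° = 1333.
Substituting the horizontal relation into the vertical equation gives 1.3 T_A = 1333, so T_A = 1025 N.

T_A ≈ 1020 N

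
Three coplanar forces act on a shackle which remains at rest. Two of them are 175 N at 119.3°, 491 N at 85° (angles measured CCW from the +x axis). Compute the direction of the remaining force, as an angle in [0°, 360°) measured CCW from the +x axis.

Sum the known components: ΣF_x = -42.85 N, ΣF_y = 641.7 N.
For equilibrium the remaining force must supply (−ΣF_x, −ΣF_y) = (42.85, -641.7) N.
Magnitude = √((42.85)² + (-641.7)²) = 643.2 N; direction = atan2(-641.7, 42.85) = 273.8°.

θ ≈ 274°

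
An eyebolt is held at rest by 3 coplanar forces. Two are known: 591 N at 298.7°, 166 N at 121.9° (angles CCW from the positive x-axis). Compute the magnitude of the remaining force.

F ≈ 425 N

Sum the known components: ΣF_x = 196.1 N, ΣF_y = -377.5 N.
For equilibrium the remaining force must supply (−ΣF_x, −ΣF_y) = (-196.1, 377.5) N.
Magnitude = √((-196.1)² + (377.5)²) = 425.4 N; direction = atan2(377.5, -196.1) = 117.5°.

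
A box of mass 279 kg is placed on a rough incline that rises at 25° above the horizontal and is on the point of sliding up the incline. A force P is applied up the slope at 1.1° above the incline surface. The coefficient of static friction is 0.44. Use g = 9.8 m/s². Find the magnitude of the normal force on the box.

N ≈ 2440 N

On the verge of sliding up the incline, friction equals μN and acts down the slope.
Perpendicular: N + P sin 1.1° = W cos 25° = 2478 N.
Along incline: P cos 1.1° = W sin 25° + μN  with W sin 25° = 1156 N.
Solving the pair for P and N: P = 2227 N, N = 2435 N (and f = μN = 1072 N).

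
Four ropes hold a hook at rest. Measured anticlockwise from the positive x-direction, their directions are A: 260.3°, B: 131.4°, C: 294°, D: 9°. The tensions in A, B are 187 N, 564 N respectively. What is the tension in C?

T_C ≈ 310 N

Resolve: ΣF_x = 187 cos 260.3° + 564 cos 131.4° + T_C cos 294° + T_D cos 9° = 0.
        ΣF_y = 187 sin 260.3° + 564 sin 131.4° + T_C sin 294° + T_D sin 9° = 0.
The known terms sum to (-404.5, 238.7) N, so 0.4067 T_C + 0.9877 T_D = 404.5 and -0.9135 T_C + 0.1564 T_D = -238.7.
Solving simultaneously: T_C = 309.6 N, T_D = 282 N.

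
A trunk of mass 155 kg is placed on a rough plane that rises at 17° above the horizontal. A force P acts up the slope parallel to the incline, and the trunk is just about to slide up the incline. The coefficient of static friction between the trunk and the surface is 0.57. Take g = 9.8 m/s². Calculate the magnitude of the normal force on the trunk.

On the verge of sliding up the incline, friction equals μN and acts down the slope.
Perpendicular: N + P sin 0° = W cos 17° = 1453 N.
Along incline: P cos 0° = W sin 17° + μN  with W sin 17° = 444.1 N.
Solving the pair for P and N: P = 1272 N, N = 1453 N (and f = μN = 828 N).

N ≈ 1450 N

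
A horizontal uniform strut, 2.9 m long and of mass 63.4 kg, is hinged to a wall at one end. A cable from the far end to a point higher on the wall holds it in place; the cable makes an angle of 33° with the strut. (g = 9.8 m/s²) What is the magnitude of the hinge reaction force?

Take torques about the hinge: T sin 33° · 2.9 = 63.4×9.8×1.45 = 900.91 N·m.
So T = 900.91 / (0.5446 × 2.9) = 570.4 N.
ΣF_x = 0: H_x = T cos 33° = 478.37 N.
ΣF_y = 0: H_y = (63.4×9.8) − T sin 33° = 621.32 − 310.66 = 310.66 N.
|H| = √(H_x² + H_y²) = √((478.37)² + (310.66)²) = 570.4 N.

|H| ≈ 570 N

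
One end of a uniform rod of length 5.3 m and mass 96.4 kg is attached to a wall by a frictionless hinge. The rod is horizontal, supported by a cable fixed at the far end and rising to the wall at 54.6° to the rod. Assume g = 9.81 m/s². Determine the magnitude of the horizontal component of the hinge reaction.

Take torques about the hinge: T sin 54.6° · 5.3 = 96.4×9.81×2.65 = 2506.1 N·m.
So T = 2506.1 / (0.8151 × 5.3) = 580.08 N.
ΣF_x = 0: H_x = T cos 54.6° = 336.03 N.

H_x ≈ 336 N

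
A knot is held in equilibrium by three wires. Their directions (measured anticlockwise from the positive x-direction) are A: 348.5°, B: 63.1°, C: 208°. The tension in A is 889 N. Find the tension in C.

T_C ≈ 1490 N

Resolve: ΣF_x = 889 cos 348.5° + T_B cos 63.1° + T_C cos 208° = 0.
        ΣF_y = 889 sin 348.5° + T_B sin 63.1° + T_C sin 208° = 0.
The known terms sum to (871.2, -177.2) N, so 0.4524 T_B − 0.8829 T_C = -871.2 and 0.8918 T_B − 0.4695 T_C = 177.2.
Solving simultaneously: T_B = 983.4 N, T_C = 1491 N.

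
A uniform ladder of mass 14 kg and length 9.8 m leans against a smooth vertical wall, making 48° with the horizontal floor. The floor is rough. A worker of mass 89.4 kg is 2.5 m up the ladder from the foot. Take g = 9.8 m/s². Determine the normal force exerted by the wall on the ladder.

Torques about the foot: N_wall · 9.8 sin 48° = 14×9.8×4.9 cos 48° + 89.4×9.8×2.5 cos 48° → N_wall = 263.01 N.

N_wall ≈ 263 N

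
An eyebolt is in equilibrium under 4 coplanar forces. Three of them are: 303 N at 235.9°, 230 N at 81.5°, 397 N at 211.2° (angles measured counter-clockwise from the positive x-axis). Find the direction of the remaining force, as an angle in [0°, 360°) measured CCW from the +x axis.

Sum the known components: ΣF_x = -475.5 N, ΣF_y = -229.1 N.
For equilibrium the remaining force must supply (−ΣF_x, −ΣF_y) = (475.5, 229.1) N.
Magnitude = √((475.5)² + (229.1)²) = 527.8 N; direction = atan2(229.1, 475.5) = 25.7°.

θ ≈ 25.7°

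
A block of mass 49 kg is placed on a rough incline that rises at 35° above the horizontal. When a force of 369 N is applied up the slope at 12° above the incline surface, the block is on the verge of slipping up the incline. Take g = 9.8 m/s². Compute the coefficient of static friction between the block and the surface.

μ ≈ 0.270

On the verge of sliding up the incline, friction is at its maximum μN and acts down the slope.
Perpendicular to incline: N = W cos 35° − P sin 12° = 393.4 − 76.72 = 316.6 N.
Along incline: P cos 12° − μN = W sin 35° → μ = −(W sin 35° − P cos 12°) / N = 0.27.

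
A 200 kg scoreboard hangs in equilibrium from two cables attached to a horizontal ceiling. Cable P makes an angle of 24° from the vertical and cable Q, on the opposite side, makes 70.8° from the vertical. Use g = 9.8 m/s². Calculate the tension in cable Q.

Angles from the horizontal: cable P is 90° − 24° = 66°, cable Q is 90° − 70.8° = 19.2°.
Weight W = 200 × 9.8 = 1960 N acts straight down.
Horizontal: T_P cos 66° = T_Q cos 19.2°  →  T_P = 2.322 T_Q.
Vertical: T_P sin 66° + T_Q sin 19.2° = 1960.
Substituting the horizontal relation into the vertical equation gives 2.45 T_Q = 1960, so T_Q = 800 N.

T_Q ≈ 800 N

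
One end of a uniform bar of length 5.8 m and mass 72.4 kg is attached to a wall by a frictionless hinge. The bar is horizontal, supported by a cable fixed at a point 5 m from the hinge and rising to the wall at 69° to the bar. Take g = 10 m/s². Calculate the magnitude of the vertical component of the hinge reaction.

Take torques about the hinge: T sin 69° · 5 = 72.4×10×2.9 = 2099.6 N·m.
So T = 2099.6 / (0.9336 × 5) = 449.8 N.
ΣF_y = 0: H_y = (72.4×10) − T sin 69° = 724 − 419.92 = 304.08 N.

|H_y| ≈ 304 N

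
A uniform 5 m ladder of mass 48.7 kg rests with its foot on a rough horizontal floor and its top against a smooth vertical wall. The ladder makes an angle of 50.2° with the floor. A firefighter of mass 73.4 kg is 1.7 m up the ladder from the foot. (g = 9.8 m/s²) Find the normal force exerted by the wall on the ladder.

Torques about the foot: N_wall · 5 sin 50.2° = 48.7×9.8×2.5 cos 50.2° + 73.4×9.8×1.7 cos 50.2° → N_wall = 402.59 N.

N_wall ≈ 403 N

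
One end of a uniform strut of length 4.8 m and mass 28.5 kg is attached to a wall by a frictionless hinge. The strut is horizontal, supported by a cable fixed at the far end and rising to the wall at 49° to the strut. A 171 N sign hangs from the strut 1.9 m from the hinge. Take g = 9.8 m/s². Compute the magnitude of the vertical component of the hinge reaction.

|H_y| ≈ 243 N

Take torques about the hinge: T sin 49° · 4.8 = 28.5×9.8×2.4 + 171×1.9 = 995.22 N·m.
So T = 995.22 / (0.7547 × 4.8) = 274.72 N.
ΣF_y = 0: H_y = (28.5×9.8 + 171) − T sin 49° = 450.3 − 207.34 = 242.96 N.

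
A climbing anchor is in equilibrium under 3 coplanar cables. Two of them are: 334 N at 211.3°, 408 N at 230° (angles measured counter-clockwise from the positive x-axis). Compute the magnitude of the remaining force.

Sum the known components: ΣF_x = -547.6 N, ΣF_y = -486.1 N.
For equilibrium the remaining force must supply (−ΣF_x, −ΣF_y) = (547.6, 486.1) N.
Magnitude = √((547.6)² + (486.1)²) = 732.2 N; direction = atan2(486.1, 547.6) = 41.6°.

F ≈ 732 N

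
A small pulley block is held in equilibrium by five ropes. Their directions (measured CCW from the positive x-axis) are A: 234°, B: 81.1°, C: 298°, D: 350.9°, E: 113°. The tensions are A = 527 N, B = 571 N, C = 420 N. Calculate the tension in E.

Resolve: ΣF_x = 527 cos 234° + 571 cos 81.1° + 420 cos 298° + T_D cos 350.9° + T_E cos 113° = 0.
        ΣF_y = 527 sin 234° + 571 sin 81.1° + 420 sin 298° + T_D sin 350.9° + T_E sin 113° = 0.
The known terms sum to (-24.25, -233.1) N, so 0.9874 T_D − 0.3907 T_E = 24.25 and -0.1582 T_D + 0.9205 T_E = 233.1.
Solving simultaneously: T_D = 133.8 N, T_E = 276.2 N.

T_E ≈ 276 N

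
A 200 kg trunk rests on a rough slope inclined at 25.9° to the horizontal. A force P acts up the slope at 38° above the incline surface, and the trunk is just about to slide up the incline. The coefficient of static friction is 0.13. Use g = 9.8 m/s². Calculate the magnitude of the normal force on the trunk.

On the verge of sliding up the incline, friction equals μN and acts down the slope.
Perpendicular: N + P sin 38° = W cos 25.9° = 1763 N.
Along incline: P cos 38° = W sin 25.9° + μN  with W sin 25.9° = 856.1 N.
Solving the pair for P and N: P = 1250 N, N = 993.4 N (and f = μN = 129.1 N).

N ≈ 993 N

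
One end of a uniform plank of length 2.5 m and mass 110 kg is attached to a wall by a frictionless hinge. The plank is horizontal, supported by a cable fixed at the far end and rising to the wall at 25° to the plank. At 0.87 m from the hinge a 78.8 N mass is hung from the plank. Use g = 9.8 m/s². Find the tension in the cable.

Take torques about the hinge: T sin 25° · 2.5 = 110×9.8×1.25 + 78.8×0.87 = 1416.1 N·m.
So T = 1416.1 / (0.4226 × 2.5) = 1340.3 N.

T ≈ 1340 N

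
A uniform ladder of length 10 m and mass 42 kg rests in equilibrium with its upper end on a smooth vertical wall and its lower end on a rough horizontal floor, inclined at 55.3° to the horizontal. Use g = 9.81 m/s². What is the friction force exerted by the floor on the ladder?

Torques about the foot: N_wall · 10 sin 55.3° = 42×9.81×5 cos 55.3° → N_wall = 142.65 N.
ΣF_x = 0: f_floor = N_wall = 142.65 N.

f ≈ 143 N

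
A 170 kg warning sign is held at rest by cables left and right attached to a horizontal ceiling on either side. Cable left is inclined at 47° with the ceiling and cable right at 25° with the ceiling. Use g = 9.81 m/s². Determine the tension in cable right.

T_right ≈ 1200 N

Weight W = 170 × 9.81 = 1668 N acts straight down.
Horizontal: T_left cos 47° = T_right cos 25°  →  T_left = 1.329 T_right.
Vertical: T_left sin 47° + T_right sin 25° = 1668.
Substituting the horizontal relation into the vertical equation gives 1.395 T_right = 1668, so T_right = 1196 N.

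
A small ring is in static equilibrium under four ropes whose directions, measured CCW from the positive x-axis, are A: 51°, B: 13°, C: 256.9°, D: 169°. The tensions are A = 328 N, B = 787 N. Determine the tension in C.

T_C ≈ 610 N

Resolve: ΣF_x = 328 cos 51° + 787 cos 13° + T_C cos 256.9° + T_D cos 169° = 0.
        ΣF_y = 328 sin 51° + 787 sin 13° + T_C sin 256.9° + T_D sin 169° = 0.
The known terms sum to (973.2, 431.9) N, so -0.2267 T_C − 0.9816 T_D = -973.2 and -0.9740 T_C + 0.1908 T_D = -431.9.
Solving simultaneously: T_C = 610.1 N, T_D = 850.6 N.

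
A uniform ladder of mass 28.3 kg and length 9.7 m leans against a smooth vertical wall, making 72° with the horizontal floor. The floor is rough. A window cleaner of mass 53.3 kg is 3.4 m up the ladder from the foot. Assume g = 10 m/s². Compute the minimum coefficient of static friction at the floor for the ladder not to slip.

ΣF_y = 0: N_floor = 28.3×10 + 53.3×10 = 816 N.
Torques about the foot: N_wall · 9.7 sin 72° = 28.3×10×4.85 cos 72° + 53.3×10×3.4 cos 72° → N_wall = 106.68 N.
ΣF_x = 0: f_floor = N_wall = 106.68 N.
μ_min = f_floor / N_floor = 106.68 / 816 = 0.1307.

μ_min ≈ 0.131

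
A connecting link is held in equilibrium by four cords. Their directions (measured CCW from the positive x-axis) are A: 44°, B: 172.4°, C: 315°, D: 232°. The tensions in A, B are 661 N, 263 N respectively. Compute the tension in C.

T_C ≈ 136 N

Resolve: ΣF_x = 661 cos 44° + 263 cos 172.4° + T_C cos 315° + T_D cos 232° = 0.
        ΣF_y = 661 sin 44° + 263 sin 172.4° + T_C sin 315° + T_D sin 232° = 0.
The known terms sum to (214.8, 494) N, so 0.7071 T_C − 0.6157 T_D = -214.8 and -0.7071 T_C − 0.7880 T_D = -494.
Solving simultaneously: T_C = 135.9 N, T_D = 504.9 N.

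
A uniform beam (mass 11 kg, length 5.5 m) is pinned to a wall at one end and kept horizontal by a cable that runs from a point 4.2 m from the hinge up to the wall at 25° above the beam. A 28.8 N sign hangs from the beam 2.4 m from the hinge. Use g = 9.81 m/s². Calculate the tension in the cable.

T ≈ 206 N

Take torques about the hinge: T sin 25° · 4.2 = 11×9.81×2.75 + 28.8×2.4 = 365.87 N·m.
So T = 365.87 / (0.4226 × 4.2) = 206.13 N.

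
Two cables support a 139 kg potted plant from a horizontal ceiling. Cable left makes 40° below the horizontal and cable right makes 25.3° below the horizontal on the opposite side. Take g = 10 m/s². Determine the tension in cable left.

T_left ≈ 1380 N

Weight W = 139 × 10 = 1390 N acts straight down.
Horizontal: T_left cos 40° = T_right cos 25.3°  →  T_right = 0.8473 T_left.
Vertical: T_left sin 40° + T_right sin 25.3° = 1390.
Substituting the horizontal relation into the vertical equation gives 1.005 T_left = 1390, so T_left = 1383 N.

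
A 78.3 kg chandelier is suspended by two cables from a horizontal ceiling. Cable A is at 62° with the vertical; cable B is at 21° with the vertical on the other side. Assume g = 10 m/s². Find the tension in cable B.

T_B ≈ 697 N

Angles from the horizontal: cable A is 90° − 62° = 28°, cable B is 90° − 21° = 69°.
Weight W = 78.3 × 10 = 783 N acts straight down.
Horizontal: T_A cos 28° = T_B cos 69°  →  T_A = 0.4059 T_B.
Vertical: T_A sin 28° + T_B sin 69° = 783.
Substituting the horizontal relation into the vertical equation gives 1.124 T_B = 783, so T_B = 696.5 N.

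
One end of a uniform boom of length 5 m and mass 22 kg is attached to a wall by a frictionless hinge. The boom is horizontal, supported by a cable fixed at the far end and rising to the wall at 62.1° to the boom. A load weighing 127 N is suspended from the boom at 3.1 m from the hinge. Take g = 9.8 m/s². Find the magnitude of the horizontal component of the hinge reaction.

H_x ≈ 98.8 N

Take torques about the hinge: T sin 62.1° · 5 = 22×9.8×2.5 + 127×3.1 = 932.7 N·m.
So T = 932.7 / (0.8838 × 5) = 211.07 N.
ΣF_x = 0: H_x = T cos 62.1° = 98.768 N.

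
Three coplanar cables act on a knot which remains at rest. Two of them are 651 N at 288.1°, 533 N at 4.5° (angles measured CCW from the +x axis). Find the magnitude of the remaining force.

Sum the known components: ΣF_x = 733.6 N, ΣF_y = -577 N.
For equilibrium the remaining force must supply (−ΣF_x, −ΣF_y) = (-733.6, 577) N.
Magnitude = √((-733.6)² + (577)²) = 933.3 N; direction = atan2(577, -733.6) = 141.8°.

F ≈ 933 N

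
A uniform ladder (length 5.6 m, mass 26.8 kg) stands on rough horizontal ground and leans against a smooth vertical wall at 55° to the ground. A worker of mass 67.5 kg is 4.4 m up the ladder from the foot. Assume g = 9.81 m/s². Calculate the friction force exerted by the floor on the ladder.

Torques about the foot: N_wall · 5.6 sin 55° = 26.8×9.81×2.8 cos 55° + 67.5×9.81×4.4 cos 55° → N_wall = 456.35 N.
ΣF_x = 0: f_floor = N_wall = 456.35 N.

f ≈ 456 N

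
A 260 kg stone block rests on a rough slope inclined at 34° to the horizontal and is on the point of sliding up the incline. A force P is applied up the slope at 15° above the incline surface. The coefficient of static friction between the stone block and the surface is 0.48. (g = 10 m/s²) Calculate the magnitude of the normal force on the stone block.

On the verge of sliding up the incline, friction equals μN and acts down the slope.
Perpendicular: N + P sin 15° = W cos 34° = 2155 N.
Along incline: P cos 15° = W sin 34° + μN  with W sin 34° = 1454 N.
Solving the pair for P and N: P = 2283 N, N = 1565 N (and f = μN = 751 N).

N ≈ 1560 N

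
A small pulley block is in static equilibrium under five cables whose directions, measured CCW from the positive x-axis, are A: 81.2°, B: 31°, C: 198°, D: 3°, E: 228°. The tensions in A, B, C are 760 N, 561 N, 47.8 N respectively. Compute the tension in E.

T_E ≈ 1410 N

Resolve: ΣF_x = 760 cos 81.2° + 561 cos 31° + 47.8 cos 198° + T_D cos 3° + T_E cos 228° = 0.
        ΣF_y = 760 sin 81.2° + 561 sin 31° + 47.8 sin 198° + T_D sin 3° + T_E sin 228° = 0.
The known terms sum to (551.7, 1025) N, so 0.9986 T_D − 0.6691 T_E = -551.7 and 0.0523 T_D − 0.7431 T_E = -1025.
Solving simultaneously: T_D = 390.4 N, T_E = 1407 N.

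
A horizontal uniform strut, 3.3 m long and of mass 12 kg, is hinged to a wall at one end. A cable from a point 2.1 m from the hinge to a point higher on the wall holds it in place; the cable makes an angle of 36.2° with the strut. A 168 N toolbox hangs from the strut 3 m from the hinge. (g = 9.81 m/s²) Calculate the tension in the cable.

Take torques about the hinge: T sin 36.2° · 2.1 = 12×9.81×1.65 + 168×3 = 698.24 N·m.
So T = 698.24 / (0.5906 × 2.1) = 562.97 N.

T ≈ 563 N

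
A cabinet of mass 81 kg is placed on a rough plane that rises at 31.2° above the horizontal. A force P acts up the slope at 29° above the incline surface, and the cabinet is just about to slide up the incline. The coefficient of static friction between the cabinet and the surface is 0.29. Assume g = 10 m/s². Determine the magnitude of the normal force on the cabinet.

N ≈ 397 N

On the verge of sliding up the incline, friction equals μN and acts down the slope.
Perpendicular: N + P sin 29° = W cos 31.2° = 692.8 N.
Along incline: P cos 29° = W sin 31.2° + μN  with W sin 31.2° = 419.6 N.
Solving the pair for P and N: P = 611.2 N, N = 396.5 N (and f = μN = 115 N).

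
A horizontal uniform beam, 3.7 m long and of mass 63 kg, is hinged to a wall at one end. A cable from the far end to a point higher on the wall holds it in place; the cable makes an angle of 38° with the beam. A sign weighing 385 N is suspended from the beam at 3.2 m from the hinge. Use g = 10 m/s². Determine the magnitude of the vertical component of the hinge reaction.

|H_y| ≈ 367 N

Take torques about the hinge: T sin 38° · 3.7 = 63×10×1.85 + 385×3.2 = 2397.5 N·m.
So T = 2397.5 / (0.6157 × 3.7) = 1052.5 N.
ΣF_y = 0: H_y = (63×10 + 385) − T sin 38° = 1015 − 647.97 = 367.03 N.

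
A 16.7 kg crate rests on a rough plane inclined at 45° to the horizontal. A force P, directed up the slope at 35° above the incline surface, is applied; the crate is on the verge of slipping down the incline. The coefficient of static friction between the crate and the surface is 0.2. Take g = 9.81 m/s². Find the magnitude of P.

P ≈ 132 N

On the verge of sliding down the incline, friction equals μN and acts up the slope.
Perpendicular: N + P sin 35° = W cos 45° = 115.8 N.
Along incline: P cos 35° + μN = W sin 45° with W sin 45° = 115.8 N.
Solving the pair for P and N: P = 131.6 N, N = 40.38 N (and f = μN = 8.077 N).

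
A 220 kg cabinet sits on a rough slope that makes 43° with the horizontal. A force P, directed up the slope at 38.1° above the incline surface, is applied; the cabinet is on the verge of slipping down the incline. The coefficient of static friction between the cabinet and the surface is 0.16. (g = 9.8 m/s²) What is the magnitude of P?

P ≈ 1770 N

On the verge of sliding down the incline, friction equals μN and acts up the slope.
Perpendicular: N + P sin 38.1° = W cos 43° = 1577 N.
Along incline: P cos 38.1° + μN = W sin 43° with W sin 43° = 1470 N.
Solving the pair for P and N: P = 1770 N, N = 484.7 N (and f = μN = 77.55 N).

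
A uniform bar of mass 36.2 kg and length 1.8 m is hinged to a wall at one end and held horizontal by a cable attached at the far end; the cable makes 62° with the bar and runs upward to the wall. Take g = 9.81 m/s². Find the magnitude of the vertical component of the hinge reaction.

Take torques about the hinge: T sin 62° · 1.8 = 36.2×9.81×0.9 = 319.61 N·m.
So T = 319.61 / (0.8829 × 1.8) = 201.1 N.
ΣF_y = 0: H_y = (36.2×9.81) − T sin 62° = 355.12 − 177.56 = 177.56 N.

|H_y| ≈ 178 N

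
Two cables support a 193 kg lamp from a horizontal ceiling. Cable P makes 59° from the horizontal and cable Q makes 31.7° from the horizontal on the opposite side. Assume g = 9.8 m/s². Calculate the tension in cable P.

Weight W = 193 × 9.8 = 1891 N acts straight down.
Horizontal: T_P cos 59° = T_Q cos 31.7°  →  T_Q = 0.6053 T_P.
Vertical: T_P sin 59° + T_Q sin 31.7° = 1891.
Substituting the horizontal relation into the vertical equation gives 1.175 T_P = 1891, so T_P = 1609 N.

T_P ≈ 1610 N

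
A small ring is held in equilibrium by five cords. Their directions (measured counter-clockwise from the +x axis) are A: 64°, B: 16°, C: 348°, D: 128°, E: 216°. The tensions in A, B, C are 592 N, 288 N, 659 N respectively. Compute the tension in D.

Resolve: ΣF_x = 592 cos 64° + 288 cos 16° + 659 cos 348° + T_D cos 128° + T_E cos 216° = 0.
        ΣF_y = 592 sin 64° + 288 sin 16° + 659 sin 348° + T_D sin 128° + T_E sin 216° = 0.
The known terms sum to (1181, 474.5) N, so -0.6157 T_D − 0.8090 T_E = -1181 and 0.7880 T_D − 0.5878 T_E = -474.5.
Solving simultaneously: T_D = 310.5 N, T_E = 1223 N.

T_D ≈ 310 N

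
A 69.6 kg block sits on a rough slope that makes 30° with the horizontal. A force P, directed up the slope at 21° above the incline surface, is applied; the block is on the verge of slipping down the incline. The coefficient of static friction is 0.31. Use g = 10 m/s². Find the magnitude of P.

On the verge of sliding down the incline, friction equals μN and acts up the slope.
Perpendicular: N + P sin 21° = W cos 30° = 602.8 N.
Along incline: P cos 21° + μN = W sin 30° with W sin 30° = 348 N.
Solving the pair for P and N: P = 195.9 N, N = 532.5 N (and f = μN = 165.1 N).

P ≈ 196 N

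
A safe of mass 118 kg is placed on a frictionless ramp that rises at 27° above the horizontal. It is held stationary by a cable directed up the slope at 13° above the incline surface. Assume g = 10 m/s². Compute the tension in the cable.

T ≈ 550 N

Take axes along and perpendicular to the incline. Weight components: W sin 27° = 535.7 N down-slope, W cos 27° = 1051 N into the surface.
Along incline: T cos 13° = W sin 27° → T = 549.8 N.
Perpendicular: N = W cos 27° − T sin 13° = 927.7 N.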